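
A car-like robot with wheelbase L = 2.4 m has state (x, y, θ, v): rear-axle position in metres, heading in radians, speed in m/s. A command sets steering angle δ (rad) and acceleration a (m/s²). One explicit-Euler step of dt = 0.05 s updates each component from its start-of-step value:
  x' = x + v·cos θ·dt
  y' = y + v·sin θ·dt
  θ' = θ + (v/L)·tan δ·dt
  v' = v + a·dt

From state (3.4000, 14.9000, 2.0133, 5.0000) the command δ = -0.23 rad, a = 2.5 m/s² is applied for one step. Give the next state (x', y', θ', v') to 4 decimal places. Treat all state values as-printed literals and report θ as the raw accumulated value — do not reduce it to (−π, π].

(3.2929, 15.1259, 1.9889, 5.1250)

x' = 3.4000 + 5.0000·cos(2.0133)·0.05 = 3.2929
y' = 14.9000 + 5.0000·sin(2.0133)·0.05 = 15.1259
θ' = 2.0133 + (5.0000/2.4)·tan(-0.23)·0.05 = 1.9889
v' = 5.0000 + 2.5000·0.05 = 5.1250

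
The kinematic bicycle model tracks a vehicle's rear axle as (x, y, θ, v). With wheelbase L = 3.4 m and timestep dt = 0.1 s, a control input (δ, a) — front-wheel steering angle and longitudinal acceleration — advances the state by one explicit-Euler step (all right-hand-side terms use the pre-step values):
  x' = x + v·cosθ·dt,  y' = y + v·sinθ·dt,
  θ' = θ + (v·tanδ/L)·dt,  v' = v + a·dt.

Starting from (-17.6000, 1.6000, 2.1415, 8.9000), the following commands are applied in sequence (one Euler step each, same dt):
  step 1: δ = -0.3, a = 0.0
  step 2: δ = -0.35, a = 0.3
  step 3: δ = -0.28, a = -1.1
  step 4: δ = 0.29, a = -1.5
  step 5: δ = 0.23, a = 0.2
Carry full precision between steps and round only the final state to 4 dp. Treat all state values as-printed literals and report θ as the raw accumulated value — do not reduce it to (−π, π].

after step 1 (δ=-0.3, a=0.0): (-18.080800, 2.348954, 2.060527, 8.900000)
after step 2 (δ=-0.35, a=0.3): (-18.499445, 3.134343, 1.964975, 8.930000)
after step 3 (δ=-0.28, a=-1.1): (-18.842402, 3.958861, 1.889450, 8.820000)
after step 4 (δ=0.29, a=-1.5): (-19.118722, 4.796459, 1.966862, 8.670000)
after step 5 (δ=0.23, a=0.2): (-19.453203, 5.596341, 2.026568, 8.690000)

(-19.4532, 5.5963, 2.0266, 8.6900)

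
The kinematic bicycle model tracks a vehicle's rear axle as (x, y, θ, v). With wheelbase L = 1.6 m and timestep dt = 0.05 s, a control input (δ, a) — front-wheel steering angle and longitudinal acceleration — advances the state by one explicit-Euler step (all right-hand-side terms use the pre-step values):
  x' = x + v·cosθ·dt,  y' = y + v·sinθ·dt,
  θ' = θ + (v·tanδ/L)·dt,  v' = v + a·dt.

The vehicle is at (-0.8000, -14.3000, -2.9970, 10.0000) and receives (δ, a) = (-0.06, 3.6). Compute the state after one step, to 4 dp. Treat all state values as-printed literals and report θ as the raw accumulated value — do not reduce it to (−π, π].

(-1.2948, -14.3720, -3.0158, 10.1800)

x' = -0.8000 + 10.0000·cos(-2.9970)·0.05 = -1.2948
y' = -14.3000 + 10.0000·sin(-2.9970)·0.05 = -14.3720
θ' = -2.9970 + (10.0000/1.6)·tan(-0.06)·0.05 = -3.0158
v' = 10.0000 + 3.6000·0.05 = 10.1800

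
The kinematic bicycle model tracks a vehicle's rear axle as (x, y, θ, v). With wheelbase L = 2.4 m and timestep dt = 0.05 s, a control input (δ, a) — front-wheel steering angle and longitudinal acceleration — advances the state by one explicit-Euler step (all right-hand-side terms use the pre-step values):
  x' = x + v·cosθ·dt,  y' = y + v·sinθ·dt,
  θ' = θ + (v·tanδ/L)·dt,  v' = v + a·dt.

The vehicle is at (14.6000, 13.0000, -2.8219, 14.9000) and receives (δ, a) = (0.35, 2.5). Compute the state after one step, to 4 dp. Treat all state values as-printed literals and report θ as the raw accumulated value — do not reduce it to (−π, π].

x' = 14.6000 + 14.9000·cos(-2.8219)·0.05 = 13.8927
y' = 13.0000 + 14.9000·sin(-2.8219)·0.05 = 12.7659
θ' = -2.8219 + (14.9000/2.4)·tan(0.35)·0.05 = -2.7086
v' = 14.9000 + 2.5000·0.05 = 15.0250

(13.8927, 12.7659, -2.7086, 15.0250)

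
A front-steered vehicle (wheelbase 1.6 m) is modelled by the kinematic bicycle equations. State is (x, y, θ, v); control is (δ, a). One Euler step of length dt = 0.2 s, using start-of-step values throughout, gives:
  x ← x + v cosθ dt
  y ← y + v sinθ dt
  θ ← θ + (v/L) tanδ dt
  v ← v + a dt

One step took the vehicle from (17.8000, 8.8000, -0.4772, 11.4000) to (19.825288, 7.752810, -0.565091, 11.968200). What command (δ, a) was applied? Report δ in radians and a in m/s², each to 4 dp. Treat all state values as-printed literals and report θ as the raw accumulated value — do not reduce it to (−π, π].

δ = -0.0616, a = 2.8410

a = (v'−v)/dt = (0.568200)/0.2 = 2.8410
Δθ = θ'−θ = -0.087891;  (v·dt/L) = 11.4000·0.2/1.6 = 1.425000
tan δ = Δθ·L/(v·dt) = -0.061678  →  δ = -0.0616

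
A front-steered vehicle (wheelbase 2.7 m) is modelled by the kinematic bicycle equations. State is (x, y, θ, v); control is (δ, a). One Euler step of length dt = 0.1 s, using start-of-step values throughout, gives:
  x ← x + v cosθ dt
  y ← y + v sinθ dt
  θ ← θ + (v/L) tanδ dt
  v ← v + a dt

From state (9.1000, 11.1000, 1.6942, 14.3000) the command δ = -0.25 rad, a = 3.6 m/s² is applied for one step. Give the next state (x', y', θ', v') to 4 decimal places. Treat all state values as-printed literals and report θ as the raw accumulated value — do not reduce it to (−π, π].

(8.9240, 12.5191, 1.5590, 14.6600)

x' = 9.1000 + 14.3000·cos(1.6942)·0.1 = 8.9240
y' = 11.1000 + 14.3000·sin(1.6942)·0.1 = 12.5191
θ' = 1.6942 + (14.3000/2.7)·tan(-0.25)·0.1 = 1.5590
v' = 14.3000 + 3.6000·0.1 = 14.6600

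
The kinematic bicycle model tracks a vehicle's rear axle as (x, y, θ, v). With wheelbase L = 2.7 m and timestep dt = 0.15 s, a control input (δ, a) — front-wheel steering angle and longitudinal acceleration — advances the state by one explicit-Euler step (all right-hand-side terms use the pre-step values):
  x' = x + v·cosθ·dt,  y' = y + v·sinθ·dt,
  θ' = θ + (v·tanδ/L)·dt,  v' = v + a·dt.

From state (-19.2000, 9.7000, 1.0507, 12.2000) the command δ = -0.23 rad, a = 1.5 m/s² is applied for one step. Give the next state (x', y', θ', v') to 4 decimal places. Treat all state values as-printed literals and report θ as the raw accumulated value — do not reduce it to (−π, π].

x' = -19.2000 + 12.2000·cos(1.0507)·0.15 = -18.2906
y' = 9.7000 + 12.2000·sin(1.0507)·0.15 = 11.2880
θ' = 1.0507 + (12.2000/2.7)·tan(-0.23)·0.15 = 0.8920
v' = 12.2000 + 1.5000·0.15 = 12.4250

(-18.2906, 11.2880, 0.8920, 12.4250)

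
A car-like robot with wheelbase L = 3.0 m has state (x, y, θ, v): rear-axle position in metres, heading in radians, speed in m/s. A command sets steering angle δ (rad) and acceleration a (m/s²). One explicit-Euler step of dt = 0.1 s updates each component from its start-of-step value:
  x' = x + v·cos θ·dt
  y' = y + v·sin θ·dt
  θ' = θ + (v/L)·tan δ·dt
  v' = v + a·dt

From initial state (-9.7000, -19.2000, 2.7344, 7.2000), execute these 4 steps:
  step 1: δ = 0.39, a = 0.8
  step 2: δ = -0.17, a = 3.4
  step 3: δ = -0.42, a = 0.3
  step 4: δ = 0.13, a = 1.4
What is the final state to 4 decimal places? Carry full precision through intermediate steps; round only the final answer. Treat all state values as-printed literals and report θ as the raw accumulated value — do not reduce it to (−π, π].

(-12.4547, -18.0903, 2.7113, 7.7900)

after step 1 (δ=0.39, a=0.8): (-10.361130, -18.914856, 2.833053, 7.280000)
after step 2 (δ=-0.17, a=3.4): (-11.054753, -18.693786, 2.791398, 7.620000)
after step 3 (δ=-0.42, a=0.3): (-11.770504, -18.432359, 2.677968, 7.650000)
after step 4 (δ=0.13, a=1.4): (-12.454748, -18.090256, 2.711306, 7.790000)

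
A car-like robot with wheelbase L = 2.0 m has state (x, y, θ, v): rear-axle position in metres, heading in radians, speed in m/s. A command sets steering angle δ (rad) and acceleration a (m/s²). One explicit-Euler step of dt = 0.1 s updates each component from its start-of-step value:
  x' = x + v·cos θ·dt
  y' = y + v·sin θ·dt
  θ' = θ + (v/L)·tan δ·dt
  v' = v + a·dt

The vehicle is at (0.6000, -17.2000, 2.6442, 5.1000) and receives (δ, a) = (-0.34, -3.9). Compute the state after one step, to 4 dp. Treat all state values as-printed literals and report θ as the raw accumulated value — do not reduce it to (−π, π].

(0.1518, -16.9567, 2.5540, 4.7100)

x' = 0.6000 + 5.1000·cos(2.6442)·0.1 = 0.1518
y' = -17.2000 + 5.1000·sin(2.6442)·0.1 = -16.9567
θ' = 2.6442 + (5.1000/2.0)·tan(-0.34)·0.1 = 2.5540
v' = 5.1000 − 3.9000·0.1 = 4.7100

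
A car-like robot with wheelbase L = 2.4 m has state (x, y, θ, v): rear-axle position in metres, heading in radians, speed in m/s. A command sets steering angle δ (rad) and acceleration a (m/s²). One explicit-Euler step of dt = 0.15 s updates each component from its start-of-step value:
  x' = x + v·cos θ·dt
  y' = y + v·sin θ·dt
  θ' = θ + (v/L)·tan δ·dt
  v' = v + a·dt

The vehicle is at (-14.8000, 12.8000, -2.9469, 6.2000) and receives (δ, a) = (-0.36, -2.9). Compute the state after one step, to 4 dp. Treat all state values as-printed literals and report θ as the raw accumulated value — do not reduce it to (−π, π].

(-15.7124, 12.6201, -3.0928, 5.7650)

x' = -14.8000 + 6.2000·cos(-2.9469)·0.15 = -15.7124
y' = 12.8000 + 6.2000·sin(-2.9469)·0.15 = 12.6201
θ' = -2.9469 + (6.2000/2.4)·tan(-0.36)·0.15 = -3.0928
v' = 6.2000 − 2.9000·0.15 = 5.7650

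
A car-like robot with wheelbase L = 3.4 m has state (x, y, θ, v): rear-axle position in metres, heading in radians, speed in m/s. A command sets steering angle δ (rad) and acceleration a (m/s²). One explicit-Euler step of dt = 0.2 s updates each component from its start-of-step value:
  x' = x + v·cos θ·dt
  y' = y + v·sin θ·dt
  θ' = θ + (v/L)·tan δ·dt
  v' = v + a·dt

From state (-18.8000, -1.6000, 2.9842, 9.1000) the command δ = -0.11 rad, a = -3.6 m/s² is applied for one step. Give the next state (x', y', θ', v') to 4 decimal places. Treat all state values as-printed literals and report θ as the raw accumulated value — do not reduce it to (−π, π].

x' = -18.8000 + 9.1000·cos(2.9842)·0.2 = -20.5975
y' = -1.6000 + 9.1000·sin(2.9842)·0.2 = -1.3147
θ' = 2.9842 + (9.1000/3.4)·tan(-0.11)·0.2 = 2.9251
v' = 9.1000 − 3.6000·0.2 = 8.3800

(-20.5975, -1.3147, 2.9251, 8.3800)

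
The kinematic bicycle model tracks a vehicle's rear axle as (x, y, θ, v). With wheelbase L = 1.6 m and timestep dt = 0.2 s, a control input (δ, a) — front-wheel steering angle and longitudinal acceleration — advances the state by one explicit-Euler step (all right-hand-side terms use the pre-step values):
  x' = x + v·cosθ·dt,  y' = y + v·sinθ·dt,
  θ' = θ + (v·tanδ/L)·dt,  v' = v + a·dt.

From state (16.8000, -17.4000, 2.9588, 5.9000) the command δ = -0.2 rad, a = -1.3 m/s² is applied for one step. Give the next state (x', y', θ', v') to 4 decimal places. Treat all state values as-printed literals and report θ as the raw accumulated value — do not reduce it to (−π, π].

x' = 16.8000 + 5.9000·cos(2.9588)·0.2 = 15.6397
y' = -17.4000 + 5.9000·sin(2.9588)·0.2 = -17.1855
θ' = 2.9588 + (5.9000/1.6)·tan(-0.2)·0.2 = 2.8093
v' = 5.9000 − 1.3000·0.2 = 5.6400

(15.6397, -17.1855, 2.8093, 5.6400)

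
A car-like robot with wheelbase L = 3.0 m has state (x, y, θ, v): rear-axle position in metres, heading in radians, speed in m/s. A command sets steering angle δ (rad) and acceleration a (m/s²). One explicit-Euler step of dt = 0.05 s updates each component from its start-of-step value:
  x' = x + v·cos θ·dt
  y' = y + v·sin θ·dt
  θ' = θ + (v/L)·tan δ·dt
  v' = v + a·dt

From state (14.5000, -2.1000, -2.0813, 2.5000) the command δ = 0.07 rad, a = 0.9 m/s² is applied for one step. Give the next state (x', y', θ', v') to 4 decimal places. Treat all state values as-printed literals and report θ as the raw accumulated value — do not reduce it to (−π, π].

(14.4389, -2.2091, -2.0784, 2.5450)

x' = 14.5000 + 2.5000·cos(-2.0813)·0.05 = 14.4389
y' = -2.1000 + 2.5000·sin(-2.0813)·0.05 = -2.2091
θ' = -2.0813 + (2.5000/3.0)·tan(0.07)·0.05 = -2.0784
v' = 2.5000 + 0.9000·0.05 = 2.5450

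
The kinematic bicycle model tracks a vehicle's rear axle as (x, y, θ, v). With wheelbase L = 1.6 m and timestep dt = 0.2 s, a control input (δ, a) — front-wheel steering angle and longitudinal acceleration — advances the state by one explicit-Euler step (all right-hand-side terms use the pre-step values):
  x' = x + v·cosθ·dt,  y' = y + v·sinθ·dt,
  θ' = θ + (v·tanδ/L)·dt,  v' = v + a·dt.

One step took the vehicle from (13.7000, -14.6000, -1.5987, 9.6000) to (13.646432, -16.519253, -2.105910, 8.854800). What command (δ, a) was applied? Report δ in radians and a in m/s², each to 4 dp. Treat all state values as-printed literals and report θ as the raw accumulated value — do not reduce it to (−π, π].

a = (v'−v)/dt = (-0.745200)/0.2 = -3.7260
Δθ = θ'−θ = -0.507210;  (v·dt/L) = 9.6000·0.2/1.6 = 1.200000
tan δ = Δθ·L/(v·dt) = -0.422675  →  δ = -0.3999

δ = -0.3999, a = -3.7260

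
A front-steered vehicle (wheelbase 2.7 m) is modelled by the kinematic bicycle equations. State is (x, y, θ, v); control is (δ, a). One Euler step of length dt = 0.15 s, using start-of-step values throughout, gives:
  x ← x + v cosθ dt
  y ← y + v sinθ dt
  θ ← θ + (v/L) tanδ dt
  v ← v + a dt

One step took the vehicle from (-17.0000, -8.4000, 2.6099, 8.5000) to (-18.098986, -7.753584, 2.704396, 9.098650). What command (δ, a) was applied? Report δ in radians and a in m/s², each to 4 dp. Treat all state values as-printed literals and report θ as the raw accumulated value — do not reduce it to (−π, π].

δ = 0.1975, a = 3.9910

a = (v'−v)/dt = (0.598650)/0.15 = 3.9910
Δθ = θ'−θ = 0.094496;  (v·dt/L) = 8.5000·0.15/2.7 = 0.472222
tan δ = Δθ·L/(v·dt) = 0.200109  →  δ = 0.1975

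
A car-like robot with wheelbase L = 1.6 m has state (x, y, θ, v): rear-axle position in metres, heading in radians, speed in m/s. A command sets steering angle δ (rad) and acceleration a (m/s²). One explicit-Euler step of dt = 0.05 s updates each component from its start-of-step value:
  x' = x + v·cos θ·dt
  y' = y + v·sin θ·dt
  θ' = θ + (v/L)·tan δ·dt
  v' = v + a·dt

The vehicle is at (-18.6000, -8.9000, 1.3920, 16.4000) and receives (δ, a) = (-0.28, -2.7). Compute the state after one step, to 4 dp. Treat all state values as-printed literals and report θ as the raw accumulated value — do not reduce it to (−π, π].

x' = -18.6000 + 16.4000·cos(1.3920)·0.05 = -18.4542
y' = -8.9000 + 16.4000·sin(1.3920)·0.05 = -8.0931
θ' = 1.3920 + (16.4000/1.6)·tan(-0.28)·0.05 = 1.2446
v' = 16.4000 − 2.7000·0.05 = 16.2650

(-18.4542, -8.0931, 1.2446, 16.2650)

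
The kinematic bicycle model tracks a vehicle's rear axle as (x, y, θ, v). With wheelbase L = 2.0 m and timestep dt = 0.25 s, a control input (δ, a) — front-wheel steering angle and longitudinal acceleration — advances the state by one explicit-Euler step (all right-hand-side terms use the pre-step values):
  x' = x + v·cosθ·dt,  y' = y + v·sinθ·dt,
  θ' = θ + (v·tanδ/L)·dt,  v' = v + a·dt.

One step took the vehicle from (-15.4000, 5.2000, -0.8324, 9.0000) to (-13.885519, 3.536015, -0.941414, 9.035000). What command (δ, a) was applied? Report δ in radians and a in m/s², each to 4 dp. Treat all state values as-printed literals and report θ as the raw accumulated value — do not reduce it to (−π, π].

a = (v'−v)/dt = (0.035000)/0.25 = 0.1400
Δθ = θ'−θ = -0.109014;  (v·dt/L) = 9.0000·0.25/2.0 = 1.125000
tan δ = Δθ·L/(v·dt) = -0.096901  →  δ = -0.0966

δ = -0.0966, a = 0.1400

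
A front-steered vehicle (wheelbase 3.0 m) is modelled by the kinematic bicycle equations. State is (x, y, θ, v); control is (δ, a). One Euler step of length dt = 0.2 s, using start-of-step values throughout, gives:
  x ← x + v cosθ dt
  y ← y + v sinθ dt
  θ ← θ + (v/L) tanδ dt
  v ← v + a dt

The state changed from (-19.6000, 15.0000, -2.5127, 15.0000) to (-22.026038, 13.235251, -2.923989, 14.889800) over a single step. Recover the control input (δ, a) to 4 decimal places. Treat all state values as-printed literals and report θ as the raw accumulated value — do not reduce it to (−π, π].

a = (v'−v)/dt = (-0.110200)/0.2 = -0.5510
Δθ = θ'−θ = -0.411289;  (v·dt/L) = 15.0000·0.2/3.0 = 1.000000
tan δ = Δθ·L/(v·dt) = -0.411289  →  δ = -0.3902

δ = -0.3902, a = -0.5510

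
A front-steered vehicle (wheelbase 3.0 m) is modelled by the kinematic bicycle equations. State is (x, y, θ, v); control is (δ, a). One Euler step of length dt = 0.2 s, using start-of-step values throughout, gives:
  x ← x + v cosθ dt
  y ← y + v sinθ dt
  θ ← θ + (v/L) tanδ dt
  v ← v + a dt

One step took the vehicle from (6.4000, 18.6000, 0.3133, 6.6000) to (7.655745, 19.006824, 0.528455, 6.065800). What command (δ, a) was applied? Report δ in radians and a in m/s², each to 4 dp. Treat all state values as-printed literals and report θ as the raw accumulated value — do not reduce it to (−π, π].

δ = 0.4548, a = -2.6710

a = (v'−v)/dt = (-0.534200)/0.2 = -2.6710
Δθ = θ'−θ = 0.215155;  (v·dt/L) = 6.6000·0.2/3.0 = 0.440000
tan δ = Δθ·L/(v·dt) = 0.488989  →  δ = 0.4548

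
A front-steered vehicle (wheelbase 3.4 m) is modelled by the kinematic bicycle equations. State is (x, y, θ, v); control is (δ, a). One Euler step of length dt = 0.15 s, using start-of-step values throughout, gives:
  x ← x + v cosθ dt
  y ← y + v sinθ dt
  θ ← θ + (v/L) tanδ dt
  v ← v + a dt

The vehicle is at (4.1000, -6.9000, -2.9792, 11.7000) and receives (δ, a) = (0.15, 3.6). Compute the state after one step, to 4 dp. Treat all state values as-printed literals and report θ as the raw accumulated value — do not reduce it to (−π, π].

x' = 4.1000 + 11.7000·cos(-2.9792)·0.15 = 2.3681
y' = -6.9000 + 11.7000·sin(-2.9792)·0.15 = -7.1837
θ' = -2.9792 + (11.7000/3.4)·tan(0.15)·0.15 = -2.9012
v' = 11.7000 + 3.6000·0.15 = 12.2400

(2.3681, -7.1837, -2.9012, 12.2400)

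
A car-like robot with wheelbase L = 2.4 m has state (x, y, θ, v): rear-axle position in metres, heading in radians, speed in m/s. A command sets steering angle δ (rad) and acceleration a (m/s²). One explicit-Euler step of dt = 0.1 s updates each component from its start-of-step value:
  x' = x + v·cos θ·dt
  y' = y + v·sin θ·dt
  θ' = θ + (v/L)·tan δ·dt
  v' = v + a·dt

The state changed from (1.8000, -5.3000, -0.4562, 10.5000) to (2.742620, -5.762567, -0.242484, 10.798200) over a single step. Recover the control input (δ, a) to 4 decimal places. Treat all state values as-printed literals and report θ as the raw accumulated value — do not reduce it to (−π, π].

a = (v'−v)/dt = (0.298200)/0.1 = 2.9820
Δθ = θ'−θ = 0.213716;  (v·dt/L) = 10.5000·0.1/2.4 = 0.437500
tan δ = Δθ·L/(v·dt) = 0.488494  →  δ = 0.4544

δ = 0.4544, a = 2.9820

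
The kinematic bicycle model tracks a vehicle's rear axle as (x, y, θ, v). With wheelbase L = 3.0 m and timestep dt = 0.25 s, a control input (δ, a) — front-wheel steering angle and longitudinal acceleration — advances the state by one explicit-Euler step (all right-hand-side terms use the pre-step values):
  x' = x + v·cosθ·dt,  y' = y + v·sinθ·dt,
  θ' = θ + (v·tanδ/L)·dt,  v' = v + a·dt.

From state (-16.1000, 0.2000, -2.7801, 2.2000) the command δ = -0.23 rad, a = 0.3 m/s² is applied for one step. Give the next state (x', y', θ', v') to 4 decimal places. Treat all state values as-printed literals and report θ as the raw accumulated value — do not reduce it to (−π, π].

x' = -16.1000 + 2.2000·cos(-2.7801)·0.25 = -16.6145
y' = 0.2000 + 2.2000·sin(-2.7801)·0.25 = 0.0055
θ' = -2.7801 + (2.2000/3.0)·tan(-0.23)·0.25 = -2.8230
v' = 2.2000 + 0.3000·0.25 = 2.2750

(-16.6145, 0.0055, -2.8230, 2.2750)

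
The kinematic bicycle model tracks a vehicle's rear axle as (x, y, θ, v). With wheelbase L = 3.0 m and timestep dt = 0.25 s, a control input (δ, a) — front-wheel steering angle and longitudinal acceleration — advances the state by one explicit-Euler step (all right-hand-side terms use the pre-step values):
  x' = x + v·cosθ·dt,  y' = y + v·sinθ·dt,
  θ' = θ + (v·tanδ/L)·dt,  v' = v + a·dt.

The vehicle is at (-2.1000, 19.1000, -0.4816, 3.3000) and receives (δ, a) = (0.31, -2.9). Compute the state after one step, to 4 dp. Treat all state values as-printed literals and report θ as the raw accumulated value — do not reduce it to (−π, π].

x' = -2.1000 + 3.3000·cos(-0.4816)·0.25 = -1.3688
y' = 19.1000 + 3.3000·sin(-0.4816)·0.25 = 18.7179
θ' = -0.4816 + (3.3000/3.0)·tan(0.31)·0.25 = -0.3935
v' = 3.3000 − 2.9000·0.25 = 2.5750

(-1.3688, 18.7179, -0.3935, 2.5750)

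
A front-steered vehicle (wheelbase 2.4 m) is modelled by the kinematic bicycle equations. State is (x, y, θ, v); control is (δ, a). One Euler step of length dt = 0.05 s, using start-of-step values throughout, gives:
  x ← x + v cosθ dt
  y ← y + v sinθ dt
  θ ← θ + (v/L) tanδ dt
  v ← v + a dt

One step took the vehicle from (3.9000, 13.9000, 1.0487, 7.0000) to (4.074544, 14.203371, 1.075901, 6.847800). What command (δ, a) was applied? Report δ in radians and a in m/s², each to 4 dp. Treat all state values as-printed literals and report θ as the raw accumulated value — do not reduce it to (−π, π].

a = (v'−v)/dt = (-0.152200)/0.05 = -3.0440
Δθ = θ'−θ = 0.027201;  (v·dt/L) = 7.0000·0.05/2.4 = 0.145833
tan δ = Δθ·L/(v·dt) = 0.186521  →  δ = 0.1844

δ = 0.1844, a = -3.0440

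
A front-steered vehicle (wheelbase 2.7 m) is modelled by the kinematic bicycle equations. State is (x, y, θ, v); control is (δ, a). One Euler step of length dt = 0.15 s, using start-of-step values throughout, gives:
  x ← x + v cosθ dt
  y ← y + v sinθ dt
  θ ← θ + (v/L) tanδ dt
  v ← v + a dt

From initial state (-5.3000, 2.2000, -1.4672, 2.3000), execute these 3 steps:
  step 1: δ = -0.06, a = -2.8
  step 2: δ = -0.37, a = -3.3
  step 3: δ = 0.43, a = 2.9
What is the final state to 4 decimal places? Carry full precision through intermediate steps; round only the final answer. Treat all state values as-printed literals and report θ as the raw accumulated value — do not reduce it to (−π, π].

after step 1 (δ=-0.06, a=-2.8): (-5.264323, 1.856850, -1.474876, 1.880000)
after step 2 (δ=-0.37, a=-3.3): (-5.237315, 1.576146, -1.515386, 1.385000)
after step 3 (δ=0.43, a=2.9): (-5.225809, 1.368715, -1.480098, 1.820000)

(-5.2258, 1.3687, -1.4801, 1.8200)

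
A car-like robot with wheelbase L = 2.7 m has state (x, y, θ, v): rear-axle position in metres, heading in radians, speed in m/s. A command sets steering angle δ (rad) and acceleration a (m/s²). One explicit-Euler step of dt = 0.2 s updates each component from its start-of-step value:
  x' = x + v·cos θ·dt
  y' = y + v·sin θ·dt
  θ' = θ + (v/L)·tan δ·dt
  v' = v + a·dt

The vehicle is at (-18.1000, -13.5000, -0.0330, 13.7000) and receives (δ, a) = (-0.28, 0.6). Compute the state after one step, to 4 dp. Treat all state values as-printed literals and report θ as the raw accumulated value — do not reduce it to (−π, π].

(-15.3615, -13.5904, -0.3248, 13.8200)

x' = -18.1000 + 13.7000·cos(-0.0330)·0.2 = -15.3615
y' = -13.5000 + 13.7000·sin(-0.0330)·0.2 = -13.5904
θ' = -0.0330 + (13.7000/2.7)·tan(-0.28)·0.2 = -0.3248
v' = 13.7000 + 0.6000·0.2 = 13.8200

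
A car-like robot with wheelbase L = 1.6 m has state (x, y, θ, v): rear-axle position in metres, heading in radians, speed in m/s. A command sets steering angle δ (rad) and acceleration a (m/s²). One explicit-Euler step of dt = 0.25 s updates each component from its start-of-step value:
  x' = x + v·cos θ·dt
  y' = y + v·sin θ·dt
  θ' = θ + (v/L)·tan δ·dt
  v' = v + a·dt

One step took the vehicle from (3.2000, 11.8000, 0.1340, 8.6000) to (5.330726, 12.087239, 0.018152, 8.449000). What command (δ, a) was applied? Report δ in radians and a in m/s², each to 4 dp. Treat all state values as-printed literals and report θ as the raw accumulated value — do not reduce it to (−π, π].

δ = -0.0860, a = -0.6040

a = (v'−v)/dt = (-0.151000)/0.25 = -0.6040
Δθ = θ'−θ = -0.115848;  (v·dt/L) = 8.6000·0.25/1.6 = 1.343750
tan δ = Δθ·L/(v·dt) = -0.086212  →  δ = -0.0860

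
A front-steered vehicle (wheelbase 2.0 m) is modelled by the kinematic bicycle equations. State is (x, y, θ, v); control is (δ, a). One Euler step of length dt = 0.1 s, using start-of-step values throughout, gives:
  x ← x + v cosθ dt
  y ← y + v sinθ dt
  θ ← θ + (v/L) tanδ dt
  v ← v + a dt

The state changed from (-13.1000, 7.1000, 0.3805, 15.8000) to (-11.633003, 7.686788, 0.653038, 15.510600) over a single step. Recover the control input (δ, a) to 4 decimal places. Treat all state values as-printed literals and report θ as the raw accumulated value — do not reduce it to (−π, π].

a = (v'−v)/dt = (-0.289400)/0.1 = -2.8940
Δθ = θ'−θ = 0.272538;  (v·dt/L) = 15.8000·0.1/2.0 = 0.790000
tan δ = Δθ·L/(v·dt) = 0.344985  →  δ = 0.3322

δ = 0.3322, a = -2.8940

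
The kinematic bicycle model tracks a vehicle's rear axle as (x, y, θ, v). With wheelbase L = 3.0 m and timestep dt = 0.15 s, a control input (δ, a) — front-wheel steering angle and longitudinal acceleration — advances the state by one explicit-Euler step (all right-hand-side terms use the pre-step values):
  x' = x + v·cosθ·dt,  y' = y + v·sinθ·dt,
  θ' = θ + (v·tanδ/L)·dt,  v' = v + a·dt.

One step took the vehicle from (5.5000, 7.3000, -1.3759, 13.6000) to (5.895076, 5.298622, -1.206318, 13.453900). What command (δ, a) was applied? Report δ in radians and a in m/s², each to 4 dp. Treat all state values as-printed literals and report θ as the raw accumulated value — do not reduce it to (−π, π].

δ = 0.2444, a = -0.9740

a = (v'−v)/dt = (-0.146100)/0.15 = -0.9740
Δθ = θ'−θ = 0.169582;  (v·dt/L) = 13.6000·0.15/3.0 = 0.680000
tan δ = Δθ·L/(v·dt) = 0.249385  →  δ = 0.2444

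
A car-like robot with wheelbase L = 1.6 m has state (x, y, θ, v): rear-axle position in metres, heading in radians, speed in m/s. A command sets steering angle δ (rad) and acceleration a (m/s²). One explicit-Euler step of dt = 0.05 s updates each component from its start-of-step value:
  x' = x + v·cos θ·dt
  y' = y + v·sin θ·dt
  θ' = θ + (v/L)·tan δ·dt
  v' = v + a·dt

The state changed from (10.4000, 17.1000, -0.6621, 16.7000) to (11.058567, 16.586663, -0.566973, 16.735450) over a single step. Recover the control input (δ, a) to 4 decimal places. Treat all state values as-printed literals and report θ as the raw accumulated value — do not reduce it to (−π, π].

a = (v'−v)/dt = (0.035450)/0.05 = 0.7090
Δθ = θ'−θ = 0.095127;  (v·dt/L) = 16.7000·0.05/1.6 = 0.521875
tan δ = Δθ·L/(v·dt) = 0.182279  →  δ = 0.1803

δ = 0.1803, a = 0.7090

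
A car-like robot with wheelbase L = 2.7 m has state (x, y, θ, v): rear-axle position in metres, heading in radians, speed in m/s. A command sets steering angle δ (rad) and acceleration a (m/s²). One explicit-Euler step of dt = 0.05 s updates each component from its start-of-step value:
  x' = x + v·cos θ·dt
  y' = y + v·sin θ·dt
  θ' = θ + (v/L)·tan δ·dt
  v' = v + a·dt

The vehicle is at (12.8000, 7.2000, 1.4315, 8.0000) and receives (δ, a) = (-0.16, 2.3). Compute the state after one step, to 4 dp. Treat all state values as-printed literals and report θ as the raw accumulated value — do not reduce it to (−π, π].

(12.8555, 7.5961, 1.4076, 8.1150)

x' = 12.8000 + 8.0000·cos(1.4315)·0.05 = 12.8555
y' = 7.2000 + 8.0000·sin(1.4315)·0.05 = 7.5961
θ' = 1.4315 + (8.0000/2.7)·tan(-0.16)·0.05 = 1.4076
v' = 8.0000 + 2.3000·0.05 = 8.1150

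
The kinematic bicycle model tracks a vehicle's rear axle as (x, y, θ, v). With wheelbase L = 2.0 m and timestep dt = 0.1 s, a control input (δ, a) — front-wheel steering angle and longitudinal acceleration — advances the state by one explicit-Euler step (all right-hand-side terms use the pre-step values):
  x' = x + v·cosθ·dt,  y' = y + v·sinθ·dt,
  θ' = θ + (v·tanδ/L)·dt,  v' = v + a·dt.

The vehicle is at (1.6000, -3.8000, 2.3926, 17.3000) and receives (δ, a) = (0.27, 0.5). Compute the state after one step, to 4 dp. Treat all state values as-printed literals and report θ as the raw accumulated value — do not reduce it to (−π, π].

x' = 1.6000 + 17.3000·cos(2.3926)·0.1 = 0.3330
y' = -3.8000 + 17.3000·sin(2.3926)·0.1 = -2.6220
θ' = 2.3926 + (17.3000/2.0)·tan(0.27)·0.1 = 2.6320
v' = 17.3000 + 0.5000·0.1 = 17.3500

(0.3330, -2.6220, 2.6320, 17.3500)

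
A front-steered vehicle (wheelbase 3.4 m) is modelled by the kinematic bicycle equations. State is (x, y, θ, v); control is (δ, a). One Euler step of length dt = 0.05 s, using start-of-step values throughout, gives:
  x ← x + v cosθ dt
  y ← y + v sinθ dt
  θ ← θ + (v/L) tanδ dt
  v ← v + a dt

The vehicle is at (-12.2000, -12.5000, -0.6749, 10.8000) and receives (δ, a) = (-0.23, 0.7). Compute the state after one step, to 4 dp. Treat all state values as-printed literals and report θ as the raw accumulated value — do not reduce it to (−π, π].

x' = -12.2000 + 10.8000·cos(-0.6749)·0.05 = -11.7784
y' = -12.5000 + 10.8000·sin(-0.6749)·0.05 = -12.8374
θ' = -0.6749 + (10.8000/3.4)·tan(-0.23)·0.05 = -0.7121
v' = 10.8000 + 0.7000·0.05 = 10.8350

(-11.7784, -12.8374, -0.7121, 10.8350)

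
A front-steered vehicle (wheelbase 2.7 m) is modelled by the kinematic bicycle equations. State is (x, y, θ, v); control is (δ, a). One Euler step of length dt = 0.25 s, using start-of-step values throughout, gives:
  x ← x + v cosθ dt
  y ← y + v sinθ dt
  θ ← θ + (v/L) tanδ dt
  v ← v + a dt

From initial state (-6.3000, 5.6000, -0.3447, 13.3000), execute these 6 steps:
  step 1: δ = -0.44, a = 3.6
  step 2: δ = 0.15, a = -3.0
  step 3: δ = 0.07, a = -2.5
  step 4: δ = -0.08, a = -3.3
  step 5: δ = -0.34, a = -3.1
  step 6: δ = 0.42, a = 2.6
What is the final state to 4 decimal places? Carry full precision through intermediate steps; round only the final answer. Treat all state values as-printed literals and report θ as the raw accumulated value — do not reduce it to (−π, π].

(7.4914, -7.0426, -0.6625, 11.8750)

after step 1 (δ=-0.44, a=3.6): (-3.170587, 4.476435, -0.924458, 14.200000)
after step 2 (δ=0.15, a=-3.0): (-1.032536, 1.642491, -0.725743, 13.450000)
after step 3 (δ=0.07, a=-2.5): (1.482636, -0.589171, -0.638424, 12.825000)
after step 4 (δ=-0.08, a=-3.3): (4.057370, -2.499874, -0.733627, 12.000000)
after step 5 (δ=-0.34, a=-3.1): (6.285622, -4.508578, -1.126668, 11.225000)
after step 6 (δ=0.42, a=2.6): (7.491385, -7.042582, -0.662522, 11.875000)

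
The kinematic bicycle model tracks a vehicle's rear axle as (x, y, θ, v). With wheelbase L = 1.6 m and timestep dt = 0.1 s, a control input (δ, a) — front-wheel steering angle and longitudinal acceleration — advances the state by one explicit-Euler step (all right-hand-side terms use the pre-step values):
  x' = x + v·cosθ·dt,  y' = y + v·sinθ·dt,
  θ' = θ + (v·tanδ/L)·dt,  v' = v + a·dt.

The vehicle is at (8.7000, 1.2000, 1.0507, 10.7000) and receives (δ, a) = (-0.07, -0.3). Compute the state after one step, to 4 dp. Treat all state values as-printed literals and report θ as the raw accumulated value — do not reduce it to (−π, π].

x' = 8.7000 + 10.7000·cos(1.0507)·0.1 = 9.2318
y' = 1.2000 + 10.7000·sin(1.0507)·0.1 = 2.1285
θ' = 1.0507 + (10.7000/1.6)·tan(-0.07)·0.1 = 1.0038
v' = 10.7000 − 0.3000·0.1 = 10.6700

(9.2318, 2.1285, 1.0038, 10.6700)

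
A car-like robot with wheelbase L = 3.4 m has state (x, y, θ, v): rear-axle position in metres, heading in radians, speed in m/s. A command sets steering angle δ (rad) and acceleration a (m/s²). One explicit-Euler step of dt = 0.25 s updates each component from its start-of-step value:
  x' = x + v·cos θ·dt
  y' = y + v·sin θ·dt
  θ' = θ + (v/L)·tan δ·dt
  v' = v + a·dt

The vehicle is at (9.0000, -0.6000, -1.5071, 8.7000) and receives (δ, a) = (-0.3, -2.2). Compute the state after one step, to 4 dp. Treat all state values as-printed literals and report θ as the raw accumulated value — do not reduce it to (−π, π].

x' = 9.0000 + 8.7000·cos(-1.5071)·0.25 = 9.1384
y' = -0.6000 + 8.7000·sin(-1.5071)·0.25 = -2.7706
θ' = -1.5071 + (8.7000/3.4)·tan(-0.3)·0.25 = -1.7050
v' = 8.7000 − 2.2000·0.25 = 8.1500

(9.1384, -2.7706, -1.7050, 8.1500)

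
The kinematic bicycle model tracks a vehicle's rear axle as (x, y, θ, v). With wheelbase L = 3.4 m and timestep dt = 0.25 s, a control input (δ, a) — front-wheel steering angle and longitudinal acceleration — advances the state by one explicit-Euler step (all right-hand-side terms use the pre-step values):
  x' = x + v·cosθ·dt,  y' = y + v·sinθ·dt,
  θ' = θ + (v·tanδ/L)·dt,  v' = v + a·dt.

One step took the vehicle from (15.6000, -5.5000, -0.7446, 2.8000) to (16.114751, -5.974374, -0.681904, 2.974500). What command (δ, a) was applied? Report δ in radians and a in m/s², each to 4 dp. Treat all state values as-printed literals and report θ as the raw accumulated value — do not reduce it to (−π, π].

a = (v'−v)/dt = (0.174500)/0.25 = 0.6980
Δθ = θ'−θ = 0.062696;  (v·dt/L) = 2.8000·0.25/3.4 = 0.205882
tan δ = Δθ·L/(v·dt) = 0.304523  →  δ = 0.2956

δ = 0.2956, a = 0.6980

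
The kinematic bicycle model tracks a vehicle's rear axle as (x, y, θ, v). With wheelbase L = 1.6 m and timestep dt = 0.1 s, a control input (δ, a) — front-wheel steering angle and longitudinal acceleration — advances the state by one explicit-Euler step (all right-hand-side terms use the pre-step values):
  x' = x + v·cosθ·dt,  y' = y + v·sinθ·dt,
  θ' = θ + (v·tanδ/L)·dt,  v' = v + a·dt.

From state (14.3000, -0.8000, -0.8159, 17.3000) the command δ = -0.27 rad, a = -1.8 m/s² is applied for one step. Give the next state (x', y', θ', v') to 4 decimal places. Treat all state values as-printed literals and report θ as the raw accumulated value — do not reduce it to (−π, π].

(15.4854, -2.0600, -1.1151, 17.1200)

x' = 14.3000 + 17.3000·cos(-0.8159)·0.1 = 15.4854
y' = -0.8000 + 17.3000·sin(-0.8159)·0.1 = -2.0600
θ' = -0.8159 + (17.3000/1.6)·tan(-0.27)·0.1 = -1.1151
v' = 17.3000 − 1.8000·0.1 = 17.1200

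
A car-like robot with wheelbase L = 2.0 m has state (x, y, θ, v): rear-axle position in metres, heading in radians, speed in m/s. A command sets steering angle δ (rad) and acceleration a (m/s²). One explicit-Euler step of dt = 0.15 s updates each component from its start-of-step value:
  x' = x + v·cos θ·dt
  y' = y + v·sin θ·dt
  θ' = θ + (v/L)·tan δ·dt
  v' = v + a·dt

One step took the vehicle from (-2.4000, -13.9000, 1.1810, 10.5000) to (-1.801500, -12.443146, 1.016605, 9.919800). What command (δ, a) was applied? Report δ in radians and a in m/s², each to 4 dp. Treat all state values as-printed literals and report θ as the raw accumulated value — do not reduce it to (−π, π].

a = (v'−v)/dt = (-0.580200)/0.15 = -3.8680
Δθ = θ'−θ = -0.164395;  (v·dt/L) = 10.5000·0.15/2.0 = 0.787500
tan δ = Δθ·L/(v·dt) = -0.208756  →  δ = -0.2058

δ = -0.2058, a = -3.8680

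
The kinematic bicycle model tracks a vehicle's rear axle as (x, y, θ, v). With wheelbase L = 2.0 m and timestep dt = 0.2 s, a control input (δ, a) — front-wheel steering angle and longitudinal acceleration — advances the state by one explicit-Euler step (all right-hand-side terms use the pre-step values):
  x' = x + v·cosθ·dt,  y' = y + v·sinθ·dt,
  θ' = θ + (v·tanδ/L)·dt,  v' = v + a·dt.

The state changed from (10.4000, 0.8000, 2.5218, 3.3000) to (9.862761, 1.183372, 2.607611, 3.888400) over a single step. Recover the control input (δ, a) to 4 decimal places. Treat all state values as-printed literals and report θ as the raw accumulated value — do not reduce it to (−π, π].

δ = 0.2544, a = 2.9420

a = (v'−v)/dt = (0.588400)/0.2 = 2.9420
Δθ = θ'−θ = 0.085811;  (v·dt/L) = 3.3000·0.2/2.0 = 0.330000
tan δ = Δθ·L/(v·dt) = 0.260033  →  δ = 0.2544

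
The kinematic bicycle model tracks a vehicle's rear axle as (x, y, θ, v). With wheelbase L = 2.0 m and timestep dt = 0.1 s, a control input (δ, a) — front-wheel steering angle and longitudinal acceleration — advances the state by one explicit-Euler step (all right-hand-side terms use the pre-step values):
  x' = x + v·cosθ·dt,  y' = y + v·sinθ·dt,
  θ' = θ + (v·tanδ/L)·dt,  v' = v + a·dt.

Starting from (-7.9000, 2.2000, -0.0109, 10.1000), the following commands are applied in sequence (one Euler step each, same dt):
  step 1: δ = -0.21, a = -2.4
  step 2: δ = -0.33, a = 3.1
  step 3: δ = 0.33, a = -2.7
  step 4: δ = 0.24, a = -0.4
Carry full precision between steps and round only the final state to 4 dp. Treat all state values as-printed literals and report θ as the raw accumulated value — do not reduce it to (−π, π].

(-3.9520, 1.6723, 0.0079, 9.8600)

after step 1 (δ=-0.21, a=-2.4): (-6.890060, 2.188991, -0.118537, 9.860000)
after step 2 (δ=-0.33, a=3.1): (-5.910979, 2.072387, -0.287402, 10.170000)
after step 3 (δ=0.33, a=-2.7): (-4.935693, 1.784107, -0.113228, 9.900000)
after step 4 (δ=0.24, a=-0.4): (-3.952032, 1.672251, 0.007907, 9.860000)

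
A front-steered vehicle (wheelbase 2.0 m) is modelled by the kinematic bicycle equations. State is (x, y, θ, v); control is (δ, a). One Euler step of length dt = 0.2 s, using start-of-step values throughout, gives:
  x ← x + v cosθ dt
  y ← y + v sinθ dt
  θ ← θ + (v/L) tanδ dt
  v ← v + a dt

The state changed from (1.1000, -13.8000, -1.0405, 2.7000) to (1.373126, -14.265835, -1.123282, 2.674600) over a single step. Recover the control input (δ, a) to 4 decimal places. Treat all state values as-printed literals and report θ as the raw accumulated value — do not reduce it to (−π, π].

δ = -0.2975, a = -0.1270

a = (v'−v)/dt = (-0.025400)/0.2 = -0.1270
Δθ = θ'−θ = -0.082782;  (v·dt/L) = 2.7000·0.2/2.0 = 0.270000
tan δ = Δθ·L/(v·dt) = -0.306600  →  δ = -0.2975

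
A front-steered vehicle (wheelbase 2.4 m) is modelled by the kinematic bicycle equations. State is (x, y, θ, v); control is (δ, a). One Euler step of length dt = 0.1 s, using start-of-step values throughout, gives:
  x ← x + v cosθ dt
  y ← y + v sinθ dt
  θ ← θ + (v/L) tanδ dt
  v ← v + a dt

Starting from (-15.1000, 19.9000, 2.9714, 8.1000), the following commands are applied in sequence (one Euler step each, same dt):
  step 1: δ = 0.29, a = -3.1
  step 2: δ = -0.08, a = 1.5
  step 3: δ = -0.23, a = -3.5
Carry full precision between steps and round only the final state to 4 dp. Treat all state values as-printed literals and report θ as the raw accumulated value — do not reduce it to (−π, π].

(-17.4658, 20.1670, 2.9686, 7.5900)

after step 1 (δ=0.29, a=-3.1): (-15.898297, 20.037192, 3.072114, 7.790000)
after step 2 (δ=-0.08, a=1.5): (-16.675418, 20.091272, 3.046092, 7.940000)
after step 3 (δ=-0.23, a=-3.5): (-17.465800, 20.166984, 2.968630, 7.590000)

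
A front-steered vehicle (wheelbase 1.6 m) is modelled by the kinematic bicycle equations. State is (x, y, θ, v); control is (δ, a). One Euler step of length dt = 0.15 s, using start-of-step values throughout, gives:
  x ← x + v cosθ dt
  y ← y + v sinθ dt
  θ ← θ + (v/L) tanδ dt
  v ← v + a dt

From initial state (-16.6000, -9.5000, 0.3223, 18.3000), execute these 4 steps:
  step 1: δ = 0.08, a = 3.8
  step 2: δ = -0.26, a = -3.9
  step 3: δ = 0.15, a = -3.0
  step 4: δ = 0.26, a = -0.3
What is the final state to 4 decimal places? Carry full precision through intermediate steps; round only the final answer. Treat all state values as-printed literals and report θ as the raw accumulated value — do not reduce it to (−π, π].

(-6.1241, -6.7464, 0.6931, 17.7900)

after step 1 (δ=0.08, a=3.8): (-13.996342, -8.630524, 0.459844, 18.870000)
after step 2 (δ=-0.26, a=-3.9): (-11.459869, -7.374326, -0.010765, 18.285000)
after step 3 (δ=0.15, a=-3.0): (-8.717277, -7.403851, 0.248314, 17.835000)
after step 4 (δ=0.26, a=-0.3): (-6.124082, -6.746356, 0.693110, 17.790000)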